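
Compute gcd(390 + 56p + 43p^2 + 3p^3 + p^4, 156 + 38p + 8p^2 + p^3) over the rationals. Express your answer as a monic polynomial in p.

26 + 2p + p^2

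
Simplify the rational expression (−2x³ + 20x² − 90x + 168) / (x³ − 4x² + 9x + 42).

By polynomial division,
  −2x³ + 20x² − 90x + 168 = (−2)(x³ − 4x² + 9x + 42) + (12x² − 72x + 252)
  x³ − 4x² + 9x + 42 = ((1/12)x + 1/6)(12x² − 72x + 252) + (0)
Last nonzero remainder: 12x² − 72x + 252. Dividing through by 12 gives the monic gcd x² − 6x + 21.
Cancel x² − 6x + 21 from numerator and denominator to get the reduced form.

(−2x + 8)/(x + 2)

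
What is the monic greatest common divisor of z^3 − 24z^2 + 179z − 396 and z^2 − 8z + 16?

z − 4

By polynomial division,
  z^3 − 24z^2 + 179z − 396 = (z − 16)(z^2 − 8z + 16) + (35z − 140)
  z^2 − 8z + 16 = ((1/35)z − 4/35)(35z − 140) + (0)
Last nonzero remainder: 35z − 140. Dividing through by 35 gives the monic gcd z − 4.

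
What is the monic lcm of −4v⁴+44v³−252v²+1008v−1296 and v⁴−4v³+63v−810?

By polynomial division,
  −4v⁴+44v³−252v²+1008v−1296 = (−4)(v⁴−4v³+63v−810) + (28v³−252v²+1260v−4536)
  v⁴−4v³+63v−810 = ((1/28)v+5/28)(28v³−252v²+1260v−4536) + (0)
Last nonzero remainder: 28v³−252v²+1260v−4536. Dividing through by 28 gives the monic gcd v³−9v²+45v−162.
Then lcm(f, g) = f·g / gcd(f, g); expanding and making the result monic gives the answer.

v⁵−6v⁴+8v³+63v²−936v+1620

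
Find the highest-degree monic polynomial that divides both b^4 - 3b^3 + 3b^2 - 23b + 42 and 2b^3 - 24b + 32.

Euclidean algorithm in ℚ[b]:
  b^4 - 3b^3 + 3b^2 - 23b + 42 = ((1/2)b - 3/2)(2b^3 - 24b + 32) + (15b^2 - 75b + 90)
  2b^3 - 24b + 32 = ((2/15)b + 2/3)(15b^2 - 75b + 90) + (14b - 28)
  15b^2 - 75b + 90 = ((15/14)b - 45/14)(14b - 28) + (0)
Last nonzero remainder: 14b - 28. Dividing through by 14 gives the monic gcd b - 2.

b - 2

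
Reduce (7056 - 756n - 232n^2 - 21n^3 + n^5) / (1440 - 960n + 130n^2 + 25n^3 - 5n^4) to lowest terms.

Repeated division with remainder:
  n^5 - 21n^3 - 232n^2 - 756n + 7056 = (-(1/5)n - 1)(-5n^4 + 25n^3 + 130n^2 - 960n + 1440) + (30n^3 - 294n^2 - 1428n + 8496)
  -5n^4 + 25n^3 + 130n^2 - 960n + 1440 = (-(1/6)n - 4/5)(30n^3 - 294n^2 - 1428n + 8496) + (-(1716/5)n^2 - (3432/5)n + 41184/5)
  30n^3 - 294n^2 - 1428n + 8496 = (-(25/286)n + 295/286)(-(1716/5)n^2 - (3432/5)n + 41184/5) + (0)
Last nonzero remainder: -(1716/5)n^2 - (3432/5)n + 41184/5. Dividing through by -1716/5 gives the monic gcd n^2 + 2n - 24.
Cancel n^2 + 2n - 24 from numerator and denominator to get the reduced form.

(294 - 7n + 2n^2 - n^3)/(60 - 35n + 5n^2)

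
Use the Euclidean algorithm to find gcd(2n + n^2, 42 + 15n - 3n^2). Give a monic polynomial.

2 + n

Euclidean algorithm in ℚ[n]:
  n^2 + 2n = (-1/3)(-3n^2 + 15n + 42) + (7n + 14)
  -3n^2 + 15n + 42 = (-(3/7)n + 3)(7n + 14) + (0)
Last nonzero remainder: 7n + 14. Dividing through by 7 gives the monic gcd n + 2.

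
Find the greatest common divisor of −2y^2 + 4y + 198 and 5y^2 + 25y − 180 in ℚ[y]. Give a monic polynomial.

Euclidean algorithm in ℚ[y]:
  −2y^2 + 4y + 198 = (−2/5)(5y^2 + 25y − 180) + (14y + 126)
  5y^2 + 25y − 180 = ((5/14)y − 10/7)(14y + 126) + (0)
Last nonzero remainder: 14y + 126. Dividing through by 14 gives the monic gcd y + 9.

y + 9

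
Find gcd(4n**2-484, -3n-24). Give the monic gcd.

By polynomial division,
  4n**2-484 = (-(4/3)n+32/3)(-3n-24) + (-228)
  -3n-24 = ((1/76)n+2/19)(-228) + (0)
The last nonzero remainder is the constant -228, so the polynomials are coprime and gcd = 1.

1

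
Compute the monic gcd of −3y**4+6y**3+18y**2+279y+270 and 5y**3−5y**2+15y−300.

y**2+3y+15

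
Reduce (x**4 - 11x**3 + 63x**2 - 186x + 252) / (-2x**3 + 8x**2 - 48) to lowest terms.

Euclidean algorithm in ℚ[x]:
  x**4 - 11x**3 + 63x**2 - 186x + 252 = (-(1/2)x + 7/2)(-2x**3 + 8x**2 - 48) + (35x**2 - 210x + 420)
  -2x**3 + 8x**2 - 48 = (-(2/35)x - 4/35)(35x**2 - 210x + 420) + (0)
Last nonzero remainder: 35x**2 - 210x + 420. Dividing through by 35 gives the monic gcd x**2 - 6x + 12.
Cancel x**2 - 6x + 12 from numerator and denominator to get the reduced form.

(-x**2 + 5x - 21)/(2x + 4)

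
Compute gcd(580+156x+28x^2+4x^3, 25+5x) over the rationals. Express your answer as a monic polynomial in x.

5+x

Apply the Euclidean algorithm:
  4x^3+28x^2+156x+580 = ((4/5)x^2+(8/5)x+116/5)(5x+25) + (0)
Last nonzero remainder: 5x+25. Dividing through by 5 gives the monic gcd x+5.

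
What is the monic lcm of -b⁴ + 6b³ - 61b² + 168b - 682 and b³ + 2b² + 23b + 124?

b⁵ - 2b⁴ + 37b³ + 76b² + 10b + 2728

Repeated division with remainder:
  -b⁴ + 6b³ - 61b² + 168b - 682 = (-b + 8)(b³ + 2b² + 23b + 124) + (-54b² + 108b - 1674)
  b³ + 2b² + 23b + 124 = (-(1/54)b - 2/27)(-54b² + 108b - 1674) + (0)
Last nonzero remainder: -54b² + 108b - 1674. Dividing through by -54 gives the monic gcd b² - 2b + 31.
Then lcm(f, g) = f·g / gcd(f, g); expanding and making the result monic gives the answer.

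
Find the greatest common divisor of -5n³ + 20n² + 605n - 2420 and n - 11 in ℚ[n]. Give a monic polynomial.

Apply the Euclidean algorithm:
  -5n³ + 20n² + 605n - 2420 = (-5n² - 35n + 220)(n - 11) + (0)
The last nonzero remainder n - 11 is already monic.

n - 11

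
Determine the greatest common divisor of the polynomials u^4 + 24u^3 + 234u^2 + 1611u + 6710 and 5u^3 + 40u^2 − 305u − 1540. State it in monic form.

Apply the Euclidean algorithm:
  u^4 + 24u^3 + 234u^2 + 1611u + 6710 = ((1/5)u + 16/5)(5u^3 + 40u^2 − 305u − 1540) + (167u^2 + 2895u + 11638)
  5u^3 + 40u^2 − 305u − 1540 = ((5/167)u − 7795/27889)(167u^2 + 2895u + 11638) + ((4342650/27889)u + 47769150/27889)
  167u^2 + 2895u + 11638 = ((4657463/4342650)u + 14753281/2171325)((4342650/27889)u + 47769150/27889) + (0)
Last nonzero remainder: (4342650/27889)u + 47769150/27889. Dividing through by 4342650/27889 gives the monic gcd u + 11.

u + 11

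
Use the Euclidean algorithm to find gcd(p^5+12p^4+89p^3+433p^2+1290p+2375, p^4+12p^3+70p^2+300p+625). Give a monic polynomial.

Apply the Euclidean algorithm:
  p^5+12p^4+89p^3+433p^2+1290p+2375 = (p)(p^4+12p^3+70p^2+300p+625) + (19p^3+133p^2+665p+2375)
  p^4+12p^3+70p^2+300p+625 = ((1/19)p+5/19)(19p^3+133p^2+665p+2375) + (0)
Last nonzero remainder: 19p^3+133p^2+665p+2375. Dividing through by 19 gives the monic gcd p^3+7p^2+35p+125.

p^3+7p^2+35p+125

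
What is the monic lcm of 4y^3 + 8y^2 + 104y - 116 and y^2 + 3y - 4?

Apply the Euclidean algorithm:
  4y^3 + 8y^2 + 104y - 116 = (4y - 4)(y^2 + 3y - 4) + (132y - 132)
  y^2 + 3y - 4 = ((1/132)y + 1/33)(132y - 132) + (0)
Last nonzero remainder: 132y - 132. Dividing through by 132 gives the monic gcd y - 1.
Then lcm(f, g) = f·g / gcd(f, g); expanding and making the result monic gives the answer.

y^4 + 6y^3 + 34y^2 + 75y - 116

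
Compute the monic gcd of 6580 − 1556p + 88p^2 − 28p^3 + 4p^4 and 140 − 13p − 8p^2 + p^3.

35 − 12p + p^2

Euclidean algorithm in ℚ[p]:
  4p^4 − 28p^3 + 88p^2 − 1556p + 6580 = (4p + 4)(p^3 − 8p^2 − 13p + 140) + (172p^2 − 2064p + 6020)
  p^3 − 8p^2 − 13p + 140 = ((1/172)p + 1/43)(172p^2 − 2064p + 6020) + (0)
Last nonzero remainder: 172p^2 − 2064p + 6020. Dividing through by 172 gives the monic gcd p^2 − 12p + 35.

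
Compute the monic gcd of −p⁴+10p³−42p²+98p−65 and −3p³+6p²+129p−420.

Repeated division with remainder:
  −p⁴+10p³−42p²+98p−65 = ((1/3)p−8/3)(−3p³+6p²+129p−420) + (−69p²+582p−1185)
  −3p³+6p²+129p−420 = ((1/23)p+148/529)(−69p²+582p−1185) + ((9360/529)p−46800/529)
  −69p²+582p−1185 = (−(12167/3120)p+41791/3120)((9360/529)p−46800/529) + (0)
Last nonzero remainder: (9360/529)p−46800/529. Dividing through by 9360/529 gives the monic gcd p−5.

p−5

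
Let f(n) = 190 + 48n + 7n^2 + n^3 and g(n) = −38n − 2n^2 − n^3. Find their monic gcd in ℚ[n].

Apply the Euclidean algorithm:
  n^3 + 7n^2 + 48n + 190 = (−1)(−n^3 − 2n^2 − 38n) + (5n^2 + 10n + 190)
  −n^3 − 2n^2 − 38n = (−(1/5)n)(5n^2 + 10n + 190) + (0)
Last nonzero remainder: 5n^2 + 10n + 190. Dividing through by 5 gives the monic gcd n^2 + 2n + 38.

38 + 2n + n^2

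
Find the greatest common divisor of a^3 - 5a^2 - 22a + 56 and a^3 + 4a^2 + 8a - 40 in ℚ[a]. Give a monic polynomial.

By polynomial division,
  a^3 - 5a^2 - 22a + 56 = (a^3 + 4a^2 + 8a - 40) + (-9a^2 - 30a + 96)
  a^3 + 4a^2 + 8a - 40 = (-(1/9)a - 2/27)(-9a^2 - 30a + 96) + ((148/9)a - 296/9)
  -9a^2 - 30a + 96 = (-(81/148)a - 108/37)((148/9)a - 296/9) + (0)
Last nonzero remainder: (148/9)a - 296/9. Dividing through by 148/9 gives the monic gcd a - 2.

a - 2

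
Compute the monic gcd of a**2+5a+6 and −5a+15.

1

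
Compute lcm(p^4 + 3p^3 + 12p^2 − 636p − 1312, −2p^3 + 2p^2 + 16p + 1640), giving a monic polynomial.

Repeated division with remainder:
  p^4 + 3p^3 + 12p^2 − 636p − 1312 = (−(1/2)p − 2)(−2p^3 + 2p^2 + 16p + 1640) + (24p^2 + 216p + 1968)
  −2p^3 + 2p^2 + 16p + 1640 = (−(1/12)p + 5/6)(24p^2 + 216p + 1968) + (0)
Last nonzero remainder: 24p^2 + 216p + 1968. Dividing through by 24 gives the monic gcd p^2 + 9p + 82.
Then lcm(f, g) = f·g / gcd(f, g); expanding and making the result monic gives the answer.

p^5 − 7p^4 − 18p^3 − 756p^2 + 5048p + 13120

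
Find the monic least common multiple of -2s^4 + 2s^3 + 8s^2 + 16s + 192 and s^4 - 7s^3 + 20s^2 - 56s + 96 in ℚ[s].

s^5 - 4s^4 - s^3 + 4s^2 - 72s + 288

By polynomial division,
  -2s^4 + 2s^3 + 8s^2 + 16s + 192 = (-2)(s^4 - 7s^3 + 20s^2 - 56s + 96) + (-12s^3 + 48s^2 - 96s + 384)
  s^4 - 7s^3 + 20s^2 - 56s + 96 = (-(1/12)s + 1/4)(-12s^3 + 48s^2 - 96s + 384) + (0)
Last nonzero remainder: -12s^3 + 48s^2 - 96s + 384. Dividing through by -12 gives the monic gcd s^3 - 4s^2 + 8s - 32.
Then lcm(f, g) = f·g / gcd(f, g); expanding and making the result monic gives the answer.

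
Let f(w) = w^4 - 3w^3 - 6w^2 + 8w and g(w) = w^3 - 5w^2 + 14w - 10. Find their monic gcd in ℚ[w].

Euclidean algorithm in ℚ[w]:
  w^4 - 3w^3 - 6w^2 + 8w = (w + 2)(w^3 - 5w^2 + 14w - 10) + (-10w^2 - 10w + 20)
  w^3 - 5w^2 + 14w - 10 = (-(1/10)w + 3/5)(-10w^2 - 10w + 20) + (22w - 22)
  -10w^2 - 10w + 20 = (-(5/11)w - 10/11)(22w - 22) + (0)
Last nonzero remainder: 22w - 22. Dividing through by 22 gives the monic gcd w - 1.

w - 1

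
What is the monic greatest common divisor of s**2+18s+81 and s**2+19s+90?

s+9

By polynomial division,
  s**2+18s+81 = (s**2+19s+90) + (−s−9)
  s**2+19s+90 = (−s−10)(−s−9) + (0)
Last nonzero remainder: −s−9. Dividing through by −1 gives the monic gcd s+9.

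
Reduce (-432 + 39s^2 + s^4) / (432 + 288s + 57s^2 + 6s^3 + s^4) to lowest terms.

(-3 + s)/(3 + s)

Apply the Euclidean algorithm:
  s^4 + 39s^2 - 432 = (s^4 + 6s^3 + 57s^2 + 288s + 432) + (-6s^3 - 18s^2 - 288s - 864)
  s^4 + 6s^3 + 57s^2 + 288s + 432 = (-(1/6)s - 1/2)(-6s^3 - 18s^2 - 288s - 864) + (0)
Last nonzero remainder: -6s^3 - 18s^2 - 288s - 864. Dividing through by -6 gives the monic gcd s^3 + 3s^2 + 48s + 144.
Cancel s^3 + 3s^2 + 48s + 144 from numerator and denominator to get the reduced form.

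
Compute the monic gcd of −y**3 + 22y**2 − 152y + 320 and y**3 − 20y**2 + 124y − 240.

y**2 − 14y + 40

Apply the Euclidean algorithm:
  −y**3 + 22y**2 − 152y + 320 = (−1)(y**3 − 20y**2 + 124y − 240) + (2y**2 − 28y + 80)
  y**3 − 20y**2 + 124y − 240 = ((1/2)y − 3)(2y**2 − 28y + 80) + (0)
Last nonzero remainder: 2y**2 − 28y + 80. Dividing through by 2 gives the monic gcd y**2 − 14y + 40.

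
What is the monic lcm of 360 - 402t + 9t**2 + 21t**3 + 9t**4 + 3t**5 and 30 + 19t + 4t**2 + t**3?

Apply the Euclidean algorithm:
  3t**5 + 9t**4 + 21t**3 + 9t**2 - 402t + 360 = (3t**2 - 3t - 24)(t**3 + 4t**2 + 19t + 30) + (72t**2 + 144t + 1080)
  t**3 + 4t**2 + 19t + 30 = ((1/72)t + 1/36)(72t**2 + 144t + 1080) + (0)
Last nonzero remainder: 72t**2 + 144t + 1080. Dividing through by 72 gives the monic gcd t**2 + 2t + 15.
Then lcm(f, g) = f·g / gcd(f, g); expanding and making the result monic gives the answer.

240 - 148t - 128t**2 + 17t**3 + 13t**4 + 5t**5 + t**6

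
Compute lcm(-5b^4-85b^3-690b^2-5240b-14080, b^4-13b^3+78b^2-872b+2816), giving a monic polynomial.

b^6+2b^5-73b^4-274b^3-6832b^2+3872b+123904

Apply the Euclidean algorithm:
  -5b^4-85b^3-690b^2-5240b-14080 = (-5)(b^4-13b^3+78b^2-872b+2816) + (-150b^3-300b^2-9600b)
  b^4-13b^3+78b^2-872b+2816 = (-(1/150)b+1/10)(-150b^3-300b^2-9600b) + (44b^2+88b+2816)
  -150b^3-300b^2-9600b = (-(75/22)b)(44b^2+88b+2816) + (0)
Last nonzero remainder: 44b^2+88b+2816. Dividing through by 44 gives the monic gcd b^2+2b+64.
Then lcm(f, g) = f·g / gcd(f, g); expanding and making the result monic gives the answer.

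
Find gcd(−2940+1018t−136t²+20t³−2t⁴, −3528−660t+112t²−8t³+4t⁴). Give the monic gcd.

−294+43t−5t²+t³

Repeated division with remainder:
  −2t⁴+20t³−136t²+1018t−2940 = (−1/2)(4t⁴−8t³+112t²−660t−3528) + (16t³−80t²+688t−4704)
  4t⁴−8t³+112t²−660t−3528 = ((1/4)t+3/4)(16t³−80t²+688t−4704) + (0)
Last nonzero remainder: 16t³−80t²+688t−4704. Dividing through by 16 gives the monic gcd t³−5t²+43t−294.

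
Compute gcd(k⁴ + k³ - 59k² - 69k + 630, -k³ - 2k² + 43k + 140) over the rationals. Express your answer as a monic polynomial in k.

Apply the Euclidean algorithm:
  k⁴ + k³ - 59k² - 69k + 630 = (-k + 1)(-k³ - 2k² + 43k + 140) + (-14k² + 28k + 490)
  -k³ - 2k² + 43k + 140 = ((1/14)k + 2/7)(-14k² + 28k + 490) + (0)
Last nonzero remainder: -14k² + 28k + 490. Dividing through by -14 gives the monic gcd k² - 2k - 35.

k² - 2k - 35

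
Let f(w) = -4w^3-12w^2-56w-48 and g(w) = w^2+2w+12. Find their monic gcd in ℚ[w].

w^2+2w+12

Repeated division with remainder:
  -4w^3-12w^2-56w-48 = (-4w-4)(w^2+2w+12) + (0)
The last nonzero remainder w^2+2w+12 is already monic.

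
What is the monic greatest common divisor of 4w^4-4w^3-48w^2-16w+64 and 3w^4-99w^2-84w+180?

w^2+w-2

Euclidean algorithm in ℚ[w]:
  4w^4-4w^3-48w^2-16w+64 = (4/3)(3w^4-99w^2-84w+180) + (-4w^3+84w^2+96w-176)
  3w^4-99w^2-84w+180 = (-(3/4)w-63/4)(-4w^3+84w^2+96w-176) + (1296w^2+1296w-2592)
  -4w^3+84w^2+96w-176 = (-(1/324)w+11/162)(1296w^2+1296w-2592) + (0)
Last nonzero remainder: 1296w^2+1296w-2592. Dividing through by 1296 gives the monic gcd w^2+w-2.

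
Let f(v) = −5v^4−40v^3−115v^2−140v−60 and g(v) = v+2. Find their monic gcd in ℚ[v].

Apply the Euclidean algorithm:
  −5v^4−40v^3−115v^2−140v−60 = (−5v^3−30v^2−55v−30)(v+2) + (0)
The last nonzero remainder v+2 is already monic.

v+2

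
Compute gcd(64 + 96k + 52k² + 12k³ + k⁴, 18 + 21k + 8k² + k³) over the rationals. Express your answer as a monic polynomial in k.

2 + k

Euclidean algorithm in ℚ[k]:
  k⁴ + 12k³ + 52k² + 96k + 64 = (k + 4)(k³ + 8k² + 21k + 18) + (-k² - 6k - 8)
  k³ + 8k² + 21k + 18 = (-k - 2)(-k² - 6k - 8) + (k + 2)
  -k² - 6k - 8 = (-k - 4)(k + 2) + (0)
The last nonzero remainder k + 2 is already monic.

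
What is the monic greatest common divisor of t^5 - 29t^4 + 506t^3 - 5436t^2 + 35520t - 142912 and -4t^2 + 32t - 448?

t^2 - 8t + 112

Repeated division with remainder:
  t^5 - 29t^4 + 506t^3 - 5436t^2 + 35520t - 142912 = (-(1/4)t^3 + (21/4)t^2 - (113/2)t + 319)(-4t^2 + 32t - 448) + (0)
Last nonzero remainder: -4t^2 + 32t - 448. Dividing through by -4 gives the monic gcd t^2 - 8t + 112.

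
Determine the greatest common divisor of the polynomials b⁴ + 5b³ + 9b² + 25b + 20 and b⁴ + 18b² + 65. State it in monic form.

b² + 5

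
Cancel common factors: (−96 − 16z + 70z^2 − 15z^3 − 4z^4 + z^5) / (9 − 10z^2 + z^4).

(32 − 16z − 2z^2 + z^3)/(−3 + 2z + z^2)

Euclidean algorithm in ℚ[z]:
  z^5 − 4z^4 − 15z^3 + 70z^2 − 16z − 96 = (z − 4)(z^4 − 10z^2 + 9) + (−5z^3 + 30z^2 − 25z − 60)
  z^4 − 10z^2 + 9 = (−(1/5)z − 6/5)(−5z^3 + 30z^2 − 25z − 60) + (21z^2 − 42z − 63)
  −5z^3 + 30z^2 − 25z − 60 = (−(5/21)z + 20/21)(21z^2 − 42z − 63) + (0)
Last nonzero remainder: 21z^2 − 42z − 63. Dividing through by 21 gives the monic gcd z^2 − 2z − 3.
Cancel z^2 − 2z − 3 from numerator and denominator to get the reduced form.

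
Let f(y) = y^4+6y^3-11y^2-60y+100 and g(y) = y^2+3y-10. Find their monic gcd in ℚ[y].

Apply the Euclidean algorithm:
  y^4+6y^3-11y^2-60y+100 = (y^2+3y-10)(y^2+3y-10) + (0)
The last nonzero remainder y^2+3y-10 is already monic.

y^2+3y-10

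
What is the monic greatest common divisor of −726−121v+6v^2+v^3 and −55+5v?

−11+v

By polynomial division,
  v^3+6v^2−121v−726 = ((1/5)v^2+(17/5)v+66/5)(5v−55) + (0)
Last nonzero remainder: 5v−55. Dividing through by 5 gives the monic gcd v−11.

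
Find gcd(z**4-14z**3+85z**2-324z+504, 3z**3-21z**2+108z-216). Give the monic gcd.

z**3-7z**2+36z-72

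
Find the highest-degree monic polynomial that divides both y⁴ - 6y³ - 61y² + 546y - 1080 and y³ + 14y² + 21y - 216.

Euclidean algorithm in ℚ[y]:
  y⁴ - 6y³ - 61y² + 546y - 1080 = (y - 20)(y³ + 14y² + 21y - 216) + (198y² + 1182y - 5400)
  y³ + 14y² + 21y - 216 = ((1/198)y + 265/6534)(198y² + 1182y - 5400) + ((364/1089)y + 364/121)
  198y² + 1182y - 5400 = ((107811/182)y - 163350/91)((364/1089)y + 364/121) + (0)
Last nonzero remainder: (364/1089)y + 364/121. Dividing through by 364/1089 gives the monic gcd y + 9.

y + 9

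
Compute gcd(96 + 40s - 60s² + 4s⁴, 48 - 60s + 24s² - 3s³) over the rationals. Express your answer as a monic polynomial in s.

By polynomial division,
  4s⁴ - 60s² + 40s + 96 = (-(4/3)s - 32/3)(-3s³ + 24s² - 60s + 48) + (116s² - 536s + 608)
  -3s³ + 24s² - 60s + 48 = (-(3/116)s + 147/1682)(116s² - 536s + 608) + ((2160/841)s - 4320/841)
  116s² - 536s + 608 = ((24389/540)s - 15979/135)((2160/841)s - 4320/841) + (0)
Last nonzero remainder: (2160/841)s - 4320/841. Dividing through by 2160/841 gives the monic gcd s - 2.

-2 + s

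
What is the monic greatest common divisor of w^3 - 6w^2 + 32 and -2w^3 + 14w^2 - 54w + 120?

Euclidean algorithm in ℚ[w]:
  w^3 - 6w^2 + 32 = (-1/2)(-2w^3 + 14w^2 - 54w + 120) + (w^2 - 27w + 92)
  -2w^3 + 14w^2 - 54w + 120 = (-2w - 40)(w^2 - 27w + 92) + (-950w + 3800)
  w^2 - 27w + 92 = (-(1/950)w + 23/950)(-950w + 3800) + (0)
Last nonzero remainder: -950w + 3800. Dividing through by -950 gives the monic gcd w - 4.

w - 4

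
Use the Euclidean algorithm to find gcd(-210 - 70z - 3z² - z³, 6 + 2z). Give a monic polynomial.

3 + z

Apply the Euclidean algorithm:
  -z³ - 3z² - 70z - 210 = (-(1/2)z² - 35)(2z + 6) + (0)
Last nonzero remainder: 2z + 6. Dividing through by 2 gives the monic gcd z + 3.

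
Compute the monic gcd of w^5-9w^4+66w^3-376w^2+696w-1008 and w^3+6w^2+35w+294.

w^2-w+42

Apply the Euclidean algorithm:
  w^5-9w^4+66w^3-376w^2+696w-1008 = (w^2-15w+121)(w^3+6w^2+35w+294) + (-871w^2+871w-36582)
  w^3+6w^2+35w+294 = (-(1/871)w-7/871)(-871w^2+871w-36582) + (0)
Last nonzero remainder: -871w^2+871w-36582. Dividing through by -871 gives the monic gcd w^2-w+42.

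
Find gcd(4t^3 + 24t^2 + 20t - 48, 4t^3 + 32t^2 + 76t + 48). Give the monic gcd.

Repeated division with remainder:
  4t^3 + 24t^2 + 20t - 48 = (4t^3 + 32t^2 + 76t + 48) + (-8t^2 - 56t - 96)
  4t^3 + 32t^2 + 76t + 48 = (-(1/2)t - 1/2)(-8t^2 - 56t - 96) + (0)
Last nonzero remainder: -8t^2 - 56t - 96. Dividing through by -8 gives the monic gcd t^2 + 7t + 12.

t^2 + 7t + 12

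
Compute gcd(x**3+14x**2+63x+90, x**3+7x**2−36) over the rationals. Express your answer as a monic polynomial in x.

x**2+9x+18

Euclidean algorithm in ℚ[x]:
  x**3+14x**2+63x+90 = (x**3+7x**2−36) + (7x**2+63x+126)
  x**3+7x**2−36 = ((1/7)x−2/7)(7x**2+63x+126) + (0)
Last nonzero remainder: 7x**2+63x+126. Dividing through by 7 gives the monic gcd x**2+9x+18.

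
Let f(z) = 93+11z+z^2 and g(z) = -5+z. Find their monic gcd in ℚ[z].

Apply the Euclidean algorithm:
  z^2+11z+93 = (z+16)(z-5) + (173)
  z-5 = ((1/173)z-5/173)(173) + (0)
The last nonzero remainder is the constant 173, so the polynomials are coprime and gcd = 1.

1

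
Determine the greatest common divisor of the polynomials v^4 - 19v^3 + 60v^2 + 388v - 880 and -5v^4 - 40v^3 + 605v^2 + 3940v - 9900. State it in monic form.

v^2 - 12v + 20

Repeated division with remainder:
  v^4 - 19v^3 + 60v^2 + 388v - 880 = (-1/5)(-5v^4 - 40v^3 + 605v^2 + 3940v - 9900) + (-27v^3 + 181v^2 + 1176v - 2860)
  -5v^4 - 40v^3 + 605v^2 + 3940v - 9900 = ((5/27)v + 1985/729)(-27v^3 + 181v^2 + 1176v - 2860) + (-(77000/729)v^2 + (308000/243)v - 1540000/729)
  -27v^3 + 181v^2 + 1176v - 2860 = ((19683/77000)v + 9477/7000)(-(77000/729)v^2 + (308000/243)v - 1540000/729) + (0)
Last nonzero remainder: -(77000/729)v^2 + (308000/243)v - 1540000/729. Dividing through by -77000/729 gives the monic gcd v^2 - 12v + 20.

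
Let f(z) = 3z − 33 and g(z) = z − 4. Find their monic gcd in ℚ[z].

Euclidean algorithm in ℚ[z]:
  3z − 33 = (3)(z − 4) + (−21)
  z − 4 = (−(1/21)z + 4/21)(−21) + (0)
The last nonzero remainder is the constant −21, so the polynomials are coprime and gcd = 1.

1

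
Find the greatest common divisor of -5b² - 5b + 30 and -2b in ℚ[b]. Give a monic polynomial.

1

Repeated division with remainder:
  -5b² - 5b + 30 = ((5/2)b + 5/2)(-2b) + (30)
  -2b = (-(1/15)b)(30) + (0)
The last nonzero remainder is the constant 30, so the polynomials are coprime and gcd = 1.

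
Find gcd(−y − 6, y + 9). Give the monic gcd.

By polynomial division,
  −y − 6 = (−1)(y + 9) + (3)
  y + 9 = ((1/3)y + 3)(3) + (0)
The last nonzero remainder is the constant 3, so the polynomials are coprime and gcd = 1.

1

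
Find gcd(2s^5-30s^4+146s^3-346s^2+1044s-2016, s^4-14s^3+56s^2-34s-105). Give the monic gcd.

Repeated division with remainder:
  2s^5-30s^4+146s^3-346s^2+1044s-2016 = (2s-2)(s^4-14s^3+56s^2-34s-105) + (6s^3-166s^2+1186s-2226)
  s^4-14s^3+56s^2-34s-105 = ((1/6)s+41/18)(6s^3-166s^2+1186s-2226) + ((2128/9)s^2-(21280/9)s+14896/3)
  6s^3-166s^2+1186s-2226 = ((27/1064)s-477/1064)((2128/9)s^2-(21280/9)s+14896/3) + (0)
Last nonzero remainder: (2128/9)s^2-(21280/9)s+14896/3. Dividing through by 2128/9 gives the monic gcd s^2-10s+21.

s^2-10s+21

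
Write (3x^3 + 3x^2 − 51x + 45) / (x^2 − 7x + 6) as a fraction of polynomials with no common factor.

Apply the Euclidean algorithm:
  3x^3 + 3x^2 − 51x + 45 = (3x + 24)(x^2 − 7x + 6) + (99x − 99)
  x^2 − 7x + 6 = ((1/99)x − 2/33)(99x − 99) + (0)
Last nonzero remainder: 99x − 99. Dividing through by 99 gives the monic gcd x − 1.
Cancel x − 1 from numerator and denominator to get the reduced form.

(3x^2 + 6x − 45)/(x − 6)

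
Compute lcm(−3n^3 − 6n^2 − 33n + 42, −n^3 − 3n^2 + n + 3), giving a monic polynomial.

Repeated division with remainder:
  −3n^3 − 6n^2 − 33n + 42 = (3)(−n^3 − 3n^2 + n + 3) + (3n^2 − 36n + 33)
  −n^3 − 3n^2 + n + 3 = (−(1/3)n − 5)(3n^2 − 36n + 33) + (−168n + 168)
  3n^2 − 36n + 33 = (−(1/56)n + 11/56)(−168n + 168) + (0)
Last nonzero remainder: −168n + 168. Dividing through by −168 gives the monic gcd n − 1.
Then lcm(f, g) = f·g / gcd(f, g); expanding and making the result monic gives the answer.

n^5 + 6n^4 + 22n^3 + 36n^2 − 23n − 42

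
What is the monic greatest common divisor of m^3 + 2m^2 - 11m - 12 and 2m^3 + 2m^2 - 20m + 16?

Apply the Euclidean algorithm:
  m^3 + 2m^2 - 11m - 12 = (1/2)(2m^3 + 2m^2 - 20m + 16) + (m^2 - m - 20)
  2m^3 + 2m^2 - 20m + 16 = (2m + 4)(m^2 - m - 20) + (24m + 96)
  m^2 - m - 20 = ((1/24)m - 5/24)(24m + 96) + (0)
Last nonzero remainder: 24m + 96. Dividing through by 24 gives the monic gcd m + 4.

m + 4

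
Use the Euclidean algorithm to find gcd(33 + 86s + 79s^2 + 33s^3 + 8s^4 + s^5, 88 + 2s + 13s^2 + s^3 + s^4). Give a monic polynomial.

11 + 3s + s^2

Euclidean algorithm in ℚ[s]:
  s^5 + 8s^4 + 33s^3 + 79s^2 + 86s + 33 = (s + 7)(s^4 + s^3 + 13s^2 + 2s + 88) + (13s^3 − 14s^2 − 16s − 583)
  s^4 + s^3 + 13s^2 + 2s + 88 = ((1/13)s + 27/169)(13s^3 − 14s^2 − 16s − 583) + ((2783/169)s^2 + (8349/169)s + 30613/169)
  13s^3 − 14s^2 − 16s − 583 = ((2197/2783)s − 8957/2783)((2783/169)s^2 + (8349/169)s + 30613/169) + (0)
Last nonzero remainder: (2783/169)s^2 + (8349/169)s + 30613/169. Dividing through by 2783/169 gives the monic gcd s^2 + 3s + 11.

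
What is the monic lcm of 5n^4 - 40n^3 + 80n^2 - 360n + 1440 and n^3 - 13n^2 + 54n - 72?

n^5 - 11n^4 + 40n^3 - 120n^2 + 504n - 864

Repeated division with remainder:
  5n^4 - 40n^3 + 80n^2 - 360n + 1440 = (5n + 25)(n^3 - 13n^2 + 54n - 72) + (135n^2 - 1350n + 3240)
  n^3 - 13n^2 + 54n - 72 = ((1/135)n - 1/45)(135n^2 - 1350n + 3240) + (0)
Last nonzero remainder: 135n^2 - 1350n + 3240. Dividing through by 135 gives the monic gcd n^2 - 10n + 24.
Then lcm(f, g) = f·g / gcd(f, g); expanding and making the result monic gives the answer.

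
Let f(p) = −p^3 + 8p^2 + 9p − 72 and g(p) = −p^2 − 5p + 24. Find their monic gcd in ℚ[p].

Repeated division with remainder:
  −p^3 + 8p^2 + 9p − 72 = (p − 13)(−p^2 − 5p + 24) + (−80p + 240)
  −p^2 − 5p + 24 = ((1/80)p + 1/10)(−80p + 240) + (0)
Last nonzero remainder: −80p + 240. Dividing through by −80 gives the monic gcd p − 3.

p − 3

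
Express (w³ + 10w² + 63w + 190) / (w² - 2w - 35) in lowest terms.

(w² + 5w + 38)/(w - 7)

By polynomial division,
  w³ + 10w² + 63w + 190 = (w + 12)(w² - 2w - 35) + (122w + 610)
  w² - 2w - 35 = ((1/122)w - 7/122)(122w + 610) + (0)
Last nonzero remainder: 122w + 610. Dividing through by 122 gives the monic gcd w + 5.
Cancel w + 5 from numerator and denominator to get the reduced form.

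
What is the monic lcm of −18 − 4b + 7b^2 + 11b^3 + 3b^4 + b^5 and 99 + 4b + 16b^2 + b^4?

Euclidean algorithm in ℚ[b]:
  b^5 + 3b^4 + 11b^3 + 7b^2 − 4b − 18 = (b + 3)(b^4 + 16b^2 + 4b + 99) + (−5b^3 − 45b^2 − 115b − 315)
  b^4 + 16b^2 + 4b + 99 = (−(1/5)b + 9/5)(−5b^3 − 45b^2 − 115b − 315) + (74b^2 + 148b + 666)
  −5b^3 − 45b^2 − 115b − 315 = (−(5/74)b − 35/74)(74b^2 + 148b + 666) + (0)
Last nonzero remainder: 74b^2 + 148b + 666. Dividing through by 74 gives the monic gcd b^2 + 2b + 9.
Then lcm(f, g) = f·g / gcd(f, g); expanding and making the result monic gives the answer.

−198 − 8b + 67b^2 + 103b^3 + 18b^4 + 16b^5 + b^6 + b^7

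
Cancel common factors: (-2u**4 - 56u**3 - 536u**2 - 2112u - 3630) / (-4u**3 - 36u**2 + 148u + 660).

By polynomial division,
  -2u**4 - 56u**3 - 536u**2 - 2112u - 3630 = ((1/2)u + 19/2)(-4u**3 - 36u**2 + 148u + 660) + (-268u**2 - 3848u - 9900)
  -4u**3 - 36u**2 + 148u + 660 = ((1/67)u - 359/4489)(-268u**2 - 3848u - 9900) + (-(53760/4489)u - 591360/4489)
  -268u**2 - 3848u - 9900 = ((300763/13440)u + 67335/896)(-(53760/4489)u - 591360/4489) + (0)
Last nonzero remainder: -(53760/4489)u - 591360/4489. Dividing through by -53760/4489 gives the monic gcd u + 11.
Cancel u + 11 from numerator and denominator to get the reduced form.

(u**3 + 17u**2 + 81u + 165)/(2u**2 - 4u - 30)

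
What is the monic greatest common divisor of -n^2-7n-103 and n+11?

Apply the Euclidean algorithm:
  -n^2-7n-103 = (-n+4)(n+11) + (-147)
  n+11 = (-(1/147)n-11/147)(-147) + (0)
The last nonzero remainder is the constant -147, so the polynomials are coprime and gcd = 1.

1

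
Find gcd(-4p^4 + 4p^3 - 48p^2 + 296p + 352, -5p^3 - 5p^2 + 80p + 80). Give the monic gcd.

p^2 - 3p - 4

Repeated division with remainder:
  -4p^4 + 4p^3 - 48p^2 + 296p + 352 = ((4/5)p - 8/5)(-5p^3 - 5p^2 + 80p + 80) + (-120p^2 + 360p + 480)
  -5p^3 - 5p^2 + 80p + 80 = ((1/24)p + 1/6)(-120p^2 + 360p + 480) + (0)
Last nonzero remainder: -120p^2 + 360p + 480. Dividing through by -120 gives the monic gcd p^2 - 3p - 4.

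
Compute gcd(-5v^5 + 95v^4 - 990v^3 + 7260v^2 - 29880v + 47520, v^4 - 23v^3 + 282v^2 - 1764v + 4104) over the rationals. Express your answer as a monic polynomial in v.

Apply the Euclidean algorithm:
  -5v^5 + 95v^4 - 990v^3 + 7260v^2 - 29880v + 47520 = (-5v - 20)(v^4 - 23v^3 + 282v^2 - 1764v + 4104) + (-40v^3 + 4080v^2 - 44640v + 129600)
  v^4 - 23v^3 + 282v^2 - 1764v + 4104 = (-(1/40)v - 79/40)(-40v^3 + 4080v^2 - 44640v + 129600) + (7224v^2 - 86688v + 260064)
  -40v^3 + 4080v^2 - 44640v + 129600 = (-(5/903)v + 150/301)(7224v^2 - 86688v + 260064) + (0)
Last nonzero remainder: 7224v^2 - 86688v + 260064. Dividing through by 7224 gives the monic gcd v^2 - 12v + 36.

v^2 - 12v + 36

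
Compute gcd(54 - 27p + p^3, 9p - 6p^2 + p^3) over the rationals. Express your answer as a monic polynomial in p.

Repeated division with remainder:
  p^3 - 27p + 54 = (p^3 - 6p^2 + 9p) + (6p^2 - 36p + 54)
  p^3 - 6p^2 + 9p = ((1/6)p)(6p^2 - 36p + 54) + (0)
Last nonzero remainder: 6p^2 - 36p + 54. Dividing through by 6 gives the monic gcd p^2 - 6p + 9.

9 - 6p + p^2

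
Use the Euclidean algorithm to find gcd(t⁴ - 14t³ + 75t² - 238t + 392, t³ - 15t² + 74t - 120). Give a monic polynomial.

By polynomial division,
  t⁴ - 14t³ + 75t² - 238t + 392 = (t + 1)(t³ - 15t² + 74t - 120) + (16t² - 192t + 512)
  t³ - 15t² + 74t - 120 = ((1/16)t - 3/16)(16t² - 192t + 512) + (6t - 24)
  16t² - 192t + 512 = ((8/3)t - 64/3)(6t - 24) + (0)
Last nonzero remainder: 6t - 24. Dividing through by 6 gives the monic gcd t - 4.

t - 4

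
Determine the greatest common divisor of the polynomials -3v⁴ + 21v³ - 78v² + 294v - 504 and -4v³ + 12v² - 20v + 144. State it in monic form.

v - 4

Apply the Euclidean algorithm:
  -3v⁴ + 21v³ - 78v² + 294v - 504 = ((3/4)v - 3)(-4v³ + 12v² - 20v + 144) + (-27v² + 126v - 72)
  -4v³ + 12v² - 20v + 144 = ((4/27)v + 20/81)(-27v² + 126v - 72) + (-(364/9)v + 1456/9)
  -27v² + 126v - 72 = ((243/364)v - 81/182)(-(364/9)v + 1456/9) + (0)
Last nonzero remainder: -(364/9)v + 1456/9. Dividing through by -364/9 gives the monic gcd v - 4.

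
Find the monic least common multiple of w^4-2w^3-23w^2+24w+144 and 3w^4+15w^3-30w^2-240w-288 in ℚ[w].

Apply the Euclidean algorithm:
  w^4-2w^3-23w^2+24w+144 = (1/3)(3w^4+15w^3-30w^2-240w-288) + (-7w^3-13w^2+104w+240)
  3w^4+15w^3-30w^2-240w-288 = (-(3/7)w-66/49)(-7w^3-13w^2+104w+240) + (-(144/49)w^2+(144/49)w+1728/49)
  -7w^3-13w^2+104w+240 = ((343/144)w+245/36)(-(144/49)w^2+(144/49)w+1728/49) + (0)
Last nonzero remainder: -(144/49)w^2+(144/49)w+1728/49. Dividing through by -144/49 gives the monic gcd w^2-w-12.
Then lcm(f, g) = f·g / gcd(f, g); expanding and making the result monic gives the answer.

w^6+4w^5-27w^4-130w^3+104w^2+1056w+1152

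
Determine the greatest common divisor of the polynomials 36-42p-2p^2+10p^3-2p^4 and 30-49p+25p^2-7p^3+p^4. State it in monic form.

Apply the Euclidean algorithm:
  -2p^4+10p^3-2p^2-42p+36 = (-2)(p^4-7p^3+25p^2-49p+30) + (-4p^3+48p^2-140p+96)
  p^4-7p^3+25p^2-49p+30 = (-(1/4)p-5/4)(-4p^3+48p^2-140p+96) + (50p^2-200p+150)
  -4p^3+48p^2-140p+96 = (-(2/25)p+16/25)(50p^2-200p+150) + (0)
Last nonzero remainder: 50p^2-200p+150. Dividing through by 50 gives the monic gcd p^2-4p+3.

3-4p+p^2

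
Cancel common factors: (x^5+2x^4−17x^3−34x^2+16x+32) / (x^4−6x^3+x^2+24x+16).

(x^3+5x^2+2x−8)/(x^2−3x−4)

Euclidean algorithm in ℚ[x]:
  x^5+2x^4−17x^3−34x^2+16x+32 = (x+8)(x^4−6x^3+x^2+24x+16) + (30x^3−66x^2−192x−96)
  x^4−6x^3+x^2+24x+16 = ((1/30)x−19/150)(30x^3−66x^2−192x−96) + (−(24/25)x^2+(72/25)x+96/25)
  30x^3−66x^2−192x−96 = (−(125/4)x−25)(−(24/25)x^2+(72/25)x+96/25) + (0)
Last nonzero remainder: −(24/25)x^2+(72/25)x+96/25. Dividing through by −24/25 gives the monic gcd x^2−3x−4.
Cancel x^2−3x−4 from numerator and denominator to get the reduced form.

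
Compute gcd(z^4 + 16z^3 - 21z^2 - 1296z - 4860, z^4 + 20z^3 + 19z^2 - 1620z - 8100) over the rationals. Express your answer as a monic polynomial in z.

Apply the Euclidean algorithm:
  z^4 + 16z^3 - 21z^2 - 1296z - 4860 = (z^4 + 20z^3 + 19z^2 - 1620z - 8100) + (-4z^3 - 40z^2 + 324z + 3240)
  z^4 + 20z^3 + 19z^2 - 1620z - 8100 = (-(1/4)z - 5/2)(-4z^3 - 40z^2 + 324z + 3240) + (0)
Last nonzero remainder: -4z^3 - 40z^2 + 324z + 3240. Dividing through by -4 gives the monic gcd z^3 + 10z^2 - 81z - 810.

z^3 + 10z^2 - 81z - 810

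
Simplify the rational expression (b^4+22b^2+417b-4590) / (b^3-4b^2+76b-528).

(b^3+6b^2+58b+765)/(b^2+2b+88)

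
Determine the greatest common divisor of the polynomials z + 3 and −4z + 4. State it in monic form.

Euclidean algorithm in ℚ[z]:
  z + 3 = (−1/4)(−4z + 4) + (4)
  −4z + 4 = (−z + 1)(4) + (0)
The last nonzero remainder is the constant 4, so the polynomials are coprime and gcd = 1.

1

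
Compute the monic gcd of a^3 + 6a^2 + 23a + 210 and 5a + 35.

a + 7

Apply the Euclidean algorithm:
  a^3 + 6a^2 + 23a + 210 = ((1/5)a^2 − (1/5)a + 6)(5a + 35) + (0)
Last nonzero remainder: 5a + 35. Dividing through by 5 gives the monic gcd a + 7.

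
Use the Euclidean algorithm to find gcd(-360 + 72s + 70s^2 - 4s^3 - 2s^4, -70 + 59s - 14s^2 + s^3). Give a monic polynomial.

10 - 7s + s^2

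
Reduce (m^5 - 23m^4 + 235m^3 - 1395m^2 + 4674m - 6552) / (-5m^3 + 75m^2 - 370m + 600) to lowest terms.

(-m^3 + 13m^2 - 81m + 273)/(5m - 25)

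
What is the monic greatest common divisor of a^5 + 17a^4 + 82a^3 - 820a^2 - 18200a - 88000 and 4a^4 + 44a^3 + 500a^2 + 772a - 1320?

By polynomial division,
  a^5 + 17a^4 + 82a^3 - 820a^2 - 18200a - 88000 = ((1/4)a + 3/2)(4a^4 + 44a^3 + 500a^2 + 772a - 1320) + (-109a^3 - 1763a^2 - 19028a - 86020)
  4a^4 + 44a^3 + 500a^2 + 772a - 1320 = (-(4/109)a + 2256/11881)(-109a^3 - 1763a^2 - 19028a - 86020) + ((1621620/11881)a^2 + (14594580/11881)a + 178378200/11881)
  -109a^3 - 1763a^2 - 19028a - 86020 = (-(1295029/1621620)a - 4645471/810810)((1621620/11881)a^2 + (14594580/11881)a + 178378200/11881) + (0)
Last nonzero remainder: (1621620/11881)a^2 + (14594580/11881)a + 178378200/11881. Dividing through by 1621620/11881 gives the monic gcd a^2 + 9a + 110.

a^2 + 9a + 110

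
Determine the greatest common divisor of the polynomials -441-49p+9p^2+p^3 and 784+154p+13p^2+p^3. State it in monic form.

7+p

By polynomial division,
  p^3+9p^2-49p-441 = (p^3+13p^2+154p+784) + (-4p^2-203p-1225)
  p^3+13p^2+154p+784 = (-(1/4)p+151/16)(-4p^2-203p-1225) + ((28217/16)p+197519/16)
  -4p^2-203p-1225 = (-(64/28217)p-400/4031)((28217/16)p+197519/16) + (0)
Last nonzero remainder: (28217/16)p+197519/16. Dividing through by 28217/16 gives the monic gcd p+7.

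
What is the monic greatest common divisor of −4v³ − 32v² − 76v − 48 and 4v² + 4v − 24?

Repeated division with remainder:
  −4v³ − 32v² − 76v − 48 = (−v − 7)(4v² + 4v − 24) + (−72v − 216)
  4v² + 4v − 24 = (−(1/18)v + 1/9)(−72v − 216) + (0)
Last nonzero remainder: −72v − 216. Dividing through by −72 gives the monic gcd v + 3.

v + 3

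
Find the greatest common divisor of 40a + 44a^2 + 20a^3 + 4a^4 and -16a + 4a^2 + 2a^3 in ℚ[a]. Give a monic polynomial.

Euclidean algorithm in ℚ[a]:
  4a^4 + 20a^3 + 44a^2 + 40a = (2a + 6)(2a^3 + 4a^2 - 16a) + (52a^2 + 136a)
  2a^3 + 4a^2 - 16a = ((1/26)a - 4/169)(52a^2 + 136a) + (-(2160/169)a)
  52a^2 + 136a = (-(2197/540)a - 2873/270)(-(2160/169)a) + (0)
Last nonzero remainder: -(2160/169)a. Dividing through by -2160/169 gives the monic gcd a.

a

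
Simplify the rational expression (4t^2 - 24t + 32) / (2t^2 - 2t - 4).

(2t - 8)/(t + 1)

Repeated division with remainder:
  4t^2 - 24t + 32 = (2)(2t^2 - 2t - 4) + (-20t + 40)
  2t^2 - 2t - 4 = (-(1/10)t - 1/10)(-20t + 40) + (0)
Last nonzero remainder: -20t + 40. Dividing through by -20 gives the monic gcd t - 2.
Cancel t - 2 from numerator and denominator to get the reduced form.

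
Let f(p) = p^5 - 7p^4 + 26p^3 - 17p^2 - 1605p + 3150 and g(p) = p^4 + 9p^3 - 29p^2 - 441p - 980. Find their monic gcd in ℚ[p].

p^2 - 2p - 35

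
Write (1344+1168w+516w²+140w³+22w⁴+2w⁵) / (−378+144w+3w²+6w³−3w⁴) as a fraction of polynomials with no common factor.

Apply the Euclidean algorithm:
  2w⁵+22w⁴+140w³+516w²+1168w+1344 = (−(2/3)w−26/3)(−3w⁴+6w³+3w²+144w−378) + (194w³+638w²+2164w−1932)
  −3w⁴+6w³+3w²+144w−378 = (−(3/194)w+1539/18818)(194w³+638w²+2164w−1932) + (−(147852/9409)w²−(591408/9409)w−2069928/9409)
  194w³+638w²+2164w−1932 = (−(912673/73926)w+216407/24642)(−(147852/9409)w²−(591408/9409)w−2069928/9409) + (0)
Last nonzero remainder: −(147852/9409)w²−(591408/9409)w−2069928/9409. Dividing through by −147852/9409 gives the monic gcd w²+4w+14.
Cancel w²+4w+14 from numerator and denominator to get the reduced form.

(−96−56w−14w²−2w³)/(27−18w+3w²)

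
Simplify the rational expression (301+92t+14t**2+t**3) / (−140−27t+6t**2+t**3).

(43+7t+t**2)/(−20−t+t**2)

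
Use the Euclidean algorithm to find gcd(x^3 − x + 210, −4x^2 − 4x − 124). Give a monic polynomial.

Repeated division with remainder:
  x^3 − x + 210 = (−(1/4)x + 1/4)(−4x^2 − 4x − 124) + (−31x + 241)
  −4x^2 − 4x − 124 = ((4/31)x + 1088/961)(−31x + 241) + (−381372/961)
  −31x + 241 = ((29791/381372)x − 231601/381372)(−381372/961) + (0)
The last nonzero remainder is the constant −381372/961, so the polynomials are coprime and gcd = 1.

1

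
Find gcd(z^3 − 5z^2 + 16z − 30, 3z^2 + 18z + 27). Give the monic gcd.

1

Euclidean algorithm in ℚ[z]:
  z^3 − 5z^2 + 16z − 30 = ((1/3)z − 11/3)(3z^2 + 18z + 27) + (73z + 69)
  3z^2 + 18z + 27 = ((3/73)z + 1107/5329)(73z + 69) + (67500/5329)
  73z + 69 = ((389017/67500)z + 122567/22500)(67500/5329) + (0)
The last nonzero remainder is the constant 67500/5329, so the polynomials are coprime and gcd = 1.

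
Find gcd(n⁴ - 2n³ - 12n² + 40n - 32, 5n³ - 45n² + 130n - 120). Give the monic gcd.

n - 2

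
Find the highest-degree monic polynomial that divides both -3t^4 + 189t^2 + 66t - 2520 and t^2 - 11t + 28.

Euclidean algorithm in ℚ[t]:
  -3t^4 + 189t^2 + 66t - 2520 = (-3t^2 - 33t - 90)(t^2 - 11t + 28) + (0)
The last nonzero remainder t^2 - 11t + 28 is already monic.

t^2 - 11t + 28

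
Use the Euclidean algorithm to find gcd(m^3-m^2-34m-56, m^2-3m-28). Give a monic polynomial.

m^2-3m-28

Apply the Euclidean algorithm:
  m^3-m^2-34m-56 = (m+2)(m^2-3m-28) + (0)
The last nonzero remainder m^2-3m-28 is already monic.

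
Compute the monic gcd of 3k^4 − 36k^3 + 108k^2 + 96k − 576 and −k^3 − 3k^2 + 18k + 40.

By polynomial division,
  3k^4 − 36k^3 + 108k^2 + 96k − 576 = (−3k + 45)(−k^3 − 3k^2 + 18k + 40) + (297k^2 − 594k − 2376)
  −k^3 − 3k^2 + 18k + 40 = (−(1/297)k − 5/297)(297k^2 − 594k − 2376) + (0)
Last nonzero remainder: 297k^2 − 594k − 2376. Dividing through by 297 gives the monic gcd k^2 − 2k − 8.

k^2 − 2k − 8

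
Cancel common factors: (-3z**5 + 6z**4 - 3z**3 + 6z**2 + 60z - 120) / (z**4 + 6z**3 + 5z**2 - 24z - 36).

(-3z**3 + 6z**2 - 15z + 30)/(z**2 + 6z + 9)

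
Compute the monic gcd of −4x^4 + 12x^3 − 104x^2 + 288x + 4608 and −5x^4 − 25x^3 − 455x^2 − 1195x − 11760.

By polynomial division,
  −4x^4 + 12x^3 − 104x^2 + 288x + 4608 = (4/5)(−5x^4 − 25x^3 − 455x^2 − 1195x − 11760) + (32x^3 + 260x^2 + 1244x + 14016)
  −5x^4 − 25x^3 − 455x^2 − 1195x − 11760 = (−(5/32)x + 125/256)(32x^3 + 260x^2 + 1244x + 14016) + (−(24805/64)x^2 + (24805/64)x − 74415/4)
  32x^3 + 260x^2 + 1244x + 14016 = (−(2048/24805)x − 18688/24805)(−(24805/64)x^2 + (24805/64)x − 74415/4) + (0)
Last nonzero remainder: −(24805/64)x^2 + (24805/64)x − 74415/4. Dividing through by −24805/64 gives the monic gcd x^2 − x + 48.

x^2 − x + 48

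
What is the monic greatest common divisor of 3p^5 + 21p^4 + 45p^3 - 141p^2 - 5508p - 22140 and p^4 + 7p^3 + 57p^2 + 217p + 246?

Apply the Euclidean algorithm:
  3p^5 + 21p^4 + 45p^3 - 141p^2 - 5508p - 22140 = (3p)(p^4 + 7p^3 + 57p^2 + 217p + 246) + (-126p^3 - 792p^2 - 6246p - 22140)
  p^4 + 7p^3 + 57p^2 + 217p + 246 = (-(1/126)p - 5/882)(-126p^3 - 792p^2 - 6246p - 22140) + ((144/49)p^2 + (288/49)p + 5904/49)
  -126p^3 - 792p^2 - 6246p - 22140 = (-(343/8)p - 735/4)((144/49)p^2 + (288/49)p + 5904/49) + (0)
Last nonzero remainder: (144/49)p^2 + (288/49)p + 5904/49. Dividing through by 144/49 gives the monic gcd p^2 + 2p + 41.

p^2 + 2p + 41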